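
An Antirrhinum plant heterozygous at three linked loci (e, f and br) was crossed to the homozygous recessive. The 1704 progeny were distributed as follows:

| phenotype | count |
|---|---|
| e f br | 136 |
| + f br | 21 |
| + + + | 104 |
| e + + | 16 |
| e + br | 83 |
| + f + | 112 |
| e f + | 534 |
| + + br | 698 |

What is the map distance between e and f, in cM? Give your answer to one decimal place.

The two most frequent reciprocal classes, e f + and + + br, are the parental types, so the F1 was e f + / + + br.
The two rarest classes, e + + and + f br, are the double crossovers. Comparing them with the parentals, only the f allele has switched, so f is the middle locus and the order is br – f – e.
Crossovers in the f–e interval produce the single-crossover classes + f + and e + br (112 + 83 = 195) plus the double crossovers (37).
RF(f–e) = (195 + 37) / 1704 = 232/1704 = 0.1362 → 13.6 cM.

13.6 cM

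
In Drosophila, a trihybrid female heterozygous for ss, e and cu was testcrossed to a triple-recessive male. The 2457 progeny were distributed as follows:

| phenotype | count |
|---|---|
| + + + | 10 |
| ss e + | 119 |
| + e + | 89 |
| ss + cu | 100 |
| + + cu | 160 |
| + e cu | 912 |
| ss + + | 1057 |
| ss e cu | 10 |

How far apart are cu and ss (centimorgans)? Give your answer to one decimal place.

8.5 centimorgans

The two most frequent reciprocal classes, + e cu and ss + +, are the parental types, so the F1 was + e cu / ss + +.
The two rarest classes, ss e cu and + + +, are the double crossovers. Comparing them with the parentals, only the ss allele has switched, so ss is the middle locus and the order is cu – ss – e.
Crossovers in the cu–ss interval produce the single-crossover classes + e + and ss + cu (89 + 100 = 189) plus the double crossovers (20).
RF(cu–ss) = (189 + 20) / 2457 = 209/2457 = 0.0851 → 8.5 centimorgans.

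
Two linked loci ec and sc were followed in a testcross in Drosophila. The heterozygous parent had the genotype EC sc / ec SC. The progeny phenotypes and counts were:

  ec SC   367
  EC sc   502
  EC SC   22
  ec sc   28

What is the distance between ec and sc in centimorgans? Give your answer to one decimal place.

5.4 centimorgans

The recombinant classes are EC SC and ec sc: 22 + 28 = 50.
Recombination frequency = 50/919 = 0.0544 ≈ 5.4%, i.e. 5.4 centimorgans.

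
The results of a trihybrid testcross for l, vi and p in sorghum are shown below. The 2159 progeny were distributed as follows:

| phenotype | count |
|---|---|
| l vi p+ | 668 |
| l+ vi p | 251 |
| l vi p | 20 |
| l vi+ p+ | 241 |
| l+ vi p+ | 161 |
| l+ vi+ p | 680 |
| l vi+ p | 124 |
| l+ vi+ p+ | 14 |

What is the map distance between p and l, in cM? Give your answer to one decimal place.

14.8 cM

The two most frequent reciprocal classes, l vi p+ and l+ vi+ p, are the parental types, so the F1 was l vi p+ / l+ vi+ p.
The two rarest classes, l vi p and l+ vi+ p+, are the double crossovers. Comparing them with the parentals, only the p allele has switched, so p is the middle locus and the order is vi – p – l.
Crossovers in the p–l interval produce the single-crossover classes l+ vi p+ and l vi+ p (161 + 124 = 285) plus the double crossovers (34).
RF(p–l) = (285 + 34) / 2159 = 319/2159 = 0.1478 → 14.8 cM.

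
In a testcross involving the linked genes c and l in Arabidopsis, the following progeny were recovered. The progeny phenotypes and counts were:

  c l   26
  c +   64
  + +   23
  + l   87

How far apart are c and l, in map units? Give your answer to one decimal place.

24.5 map units

The two most frequent classes, + l (87) and c + (64), are the parental types, so the F1 was + l / c +.
The recombinant classes are + + and c l: 23 + 26 = 49.
Recombination frequency = 49/200 = 0.2450 ≈ 24.5%, i.e. 24.5 map units.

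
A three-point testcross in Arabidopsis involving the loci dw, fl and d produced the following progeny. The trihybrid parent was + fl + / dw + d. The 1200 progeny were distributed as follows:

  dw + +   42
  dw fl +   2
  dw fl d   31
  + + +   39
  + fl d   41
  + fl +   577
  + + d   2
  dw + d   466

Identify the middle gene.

The two rarest classes, dw fl + and + + d, are the double crossovers. Comparing them with the parentals, only the dw allele has switched, so dw is the middle locus and the order is fl – dw – d.

dw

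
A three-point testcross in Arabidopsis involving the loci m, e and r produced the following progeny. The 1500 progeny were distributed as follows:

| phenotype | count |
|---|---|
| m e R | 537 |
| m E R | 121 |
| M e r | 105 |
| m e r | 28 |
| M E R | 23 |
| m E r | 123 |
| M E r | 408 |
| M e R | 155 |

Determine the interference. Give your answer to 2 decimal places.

The two most frequent reciprocal classes, M E r and m e R, are the parental types, so the F1 was M E r / m e R.
The two rarest classes, M E R and m e r, are the double crossovers. Comparing them with the parentals, only the r allele has switched, so r is the middle locus and the order is m – r – e.
m–r: (278 + 51)/1500 = 0.2193; r–e: (226 + 51)/1500 = 0.1847.
Expected DCO frequency = 0.2193 × 0.1847 ≈ 0.04050; observed = 51/1500 ≈ 0.03400.
Coefficient of coincidence = 0.03400/0.04050 ≈ 0.84; interference = 1 − 0.84 = 0.16.

0.16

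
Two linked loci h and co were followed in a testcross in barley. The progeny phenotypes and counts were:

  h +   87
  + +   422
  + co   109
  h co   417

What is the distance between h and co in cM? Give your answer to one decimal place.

The two most frequent classes, + + (422) and h co (417), are the parental types, so the F1 was + + / h co.
The recombinant classes are + co and h +: 109 + 87 = 196.
Recombination frequency = 196/1035 = 0.1894 ≈ 18.9%, i.e. 18.9 cM.

18.9 cM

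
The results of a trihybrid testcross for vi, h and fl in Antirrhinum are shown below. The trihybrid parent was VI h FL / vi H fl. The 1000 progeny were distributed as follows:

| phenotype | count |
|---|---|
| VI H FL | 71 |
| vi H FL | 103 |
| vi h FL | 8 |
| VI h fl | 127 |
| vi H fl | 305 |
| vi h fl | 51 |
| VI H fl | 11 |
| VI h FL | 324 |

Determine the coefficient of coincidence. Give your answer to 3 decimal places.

The two rarest classes, vi h FL and VI H fl, are the double crossovers. Comparing them with the parentals, only the vi allele has switched, so vi is the middle locus and the order is fl – vi – h.
fl–vi: (230 + 19)/1000 = 0.2490; vi–h: (122 + 19)/1000 = 0.1410.
Expected DCO frequency = 0.2490 × 0.1410 ≈ 0.03511; observed = 19/1000 ≈ 0.01900.
Coefficient of coincidence = 0.01900/0.03511 ≈ 0.541.

0.541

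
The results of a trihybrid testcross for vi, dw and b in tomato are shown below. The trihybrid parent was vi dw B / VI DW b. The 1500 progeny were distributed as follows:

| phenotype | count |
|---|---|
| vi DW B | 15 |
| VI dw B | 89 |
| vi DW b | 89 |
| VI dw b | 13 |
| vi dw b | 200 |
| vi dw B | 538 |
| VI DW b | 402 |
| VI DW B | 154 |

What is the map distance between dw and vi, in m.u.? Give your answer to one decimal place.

The two rarest classes, vi DW B and VI dw b, are the double crossovers. Comparing them with the parentals, only the dw allele has switched, so dw is the middle locus and the order is vi – dw – b.
Crossovers in the vi–dw interval produce the single-crossover classes VI dw B and vi DW b (89 + 89 = 178) plus the double crossovers (28).
RF(vi–dw) = (178 + 28) / 1500 = 206/1500 = 0.1373 → 13.7 m.u.

13.7 m.u.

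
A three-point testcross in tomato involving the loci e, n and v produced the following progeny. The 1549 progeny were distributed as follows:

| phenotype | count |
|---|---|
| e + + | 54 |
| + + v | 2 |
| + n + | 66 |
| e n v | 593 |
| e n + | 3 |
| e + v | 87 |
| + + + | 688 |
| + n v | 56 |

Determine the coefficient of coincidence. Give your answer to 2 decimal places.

0.43

The two most frequent reciprocal classes, + + + and e n v, are the parental types, so the F1 was + + + / e n v.
The two rarest classes, + + v and e n +, are the double crossovers. Comparing them with the parentals, only the v allele has switched, so v is the middle locus and the order is e – v – n.
e–v: (110 + 5)/1549 = 0.0742; v–n: (153 + 5)/1549 = 0.1020.
Expected DCO frequency = 0.0742 × 0.1020 ≈ 0.00757; observed = 5/1549 ≈ 0.00323.
Coefficient of coincidence = 0.00323/0.00757 ≈ 0.43.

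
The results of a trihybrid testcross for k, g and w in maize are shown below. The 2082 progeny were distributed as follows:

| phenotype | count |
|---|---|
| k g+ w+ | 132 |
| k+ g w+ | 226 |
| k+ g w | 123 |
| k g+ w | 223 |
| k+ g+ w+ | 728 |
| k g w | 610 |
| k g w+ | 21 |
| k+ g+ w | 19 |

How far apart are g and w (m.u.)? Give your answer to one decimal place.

The two most frequent reciprocal classes, k+ g+ w+ and k g w, are the parental types, so the F1 was k+ g+ w+ / k g w.
The two rarest classes, k+ g+ w and k g w+, are the double crossovers. Comparing them with the parentals, only the w allele has switched, so w is the middle locus and the order is k – w – g.
Crossovers in the w–g interval produce the single-crossover classes k+ g w+ and k g+ w (226 + 223 = 449) plus the double crossovers (40).
RF(w–g) = (449 + 40) / 2082 = 489/2082 = 0.2349 → 23.5 m.u.

23.5 m.u.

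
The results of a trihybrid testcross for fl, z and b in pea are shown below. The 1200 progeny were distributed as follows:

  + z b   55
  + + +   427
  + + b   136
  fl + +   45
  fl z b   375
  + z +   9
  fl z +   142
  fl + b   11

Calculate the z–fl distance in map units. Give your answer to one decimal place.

10.0 map units

The two most frequent reciprocal classes, fl z b and + + +, are the parental types, so the F1 was fl z b / + + +.
The two rarest classes, fl + b and + z +, are the double crossovers. Comparing them with the parentals, only the z allele has switched, so z is the middle locus and the order is fl – z – b.
Crossovers in the fl–z interval produce the single-crossover classes + z b and fl + + (55 + 45 = 100) plus the double crossovers (20).
RF(fl–z) = (100 + 20) / 1200 = 120/1200 = 0.1000 → 10.0 map units.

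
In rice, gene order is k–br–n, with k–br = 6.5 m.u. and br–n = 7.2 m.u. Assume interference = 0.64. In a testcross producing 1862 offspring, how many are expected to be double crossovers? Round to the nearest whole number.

3

Map distances give recombination frequencies of 0.065 and 0.072 for the two intervals.
With interference 0.64 (so coincidence = 0.36), expected double-crossover frequency = 0.065 × 0.072 × 0.36 = 0.00168.
Expected number = 0.00168 × 1862 = 3.14 ≈ 3.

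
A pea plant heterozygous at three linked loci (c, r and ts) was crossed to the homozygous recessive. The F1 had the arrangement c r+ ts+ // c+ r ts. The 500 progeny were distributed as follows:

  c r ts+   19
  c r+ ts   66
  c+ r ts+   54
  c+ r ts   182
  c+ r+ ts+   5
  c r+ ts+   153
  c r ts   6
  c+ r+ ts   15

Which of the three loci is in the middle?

c

The two rarest classes, c+ r+ ts+ and c r ts, are the double crossovers. Comparing them with the parentals, only the c allele has switched, so c is the middle locus and the order is ts – c – r.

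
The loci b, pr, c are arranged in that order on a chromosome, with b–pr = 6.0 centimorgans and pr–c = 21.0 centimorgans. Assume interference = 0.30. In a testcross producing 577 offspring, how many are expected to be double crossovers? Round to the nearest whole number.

Map distances give recombination frequencies of 0.060 and 0.210 for the two intervals.
With interference 0.30 (so coincidence = 0.70), expected double-crossover frequency = 0.060 × 0.210 × 0.70 = 0.00882.
Expected number = 0.00882 × 577 = 5.09 ≈ 5.

5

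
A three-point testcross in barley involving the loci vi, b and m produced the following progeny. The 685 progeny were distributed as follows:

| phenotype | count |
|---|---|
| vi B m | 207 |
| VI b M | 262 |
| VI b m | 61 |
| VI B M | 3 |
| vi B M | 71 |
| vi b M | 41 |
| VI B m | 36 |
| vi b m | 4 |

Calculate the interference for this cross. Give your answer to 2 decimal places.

0.59

The two most frequent reciprocal classes, VI b M and vi B m, are the parental types, so the F1 was VI b M / vi B m.
The two rarest classes, VI B M and vi b m, are the double crossovers. Comparing them with the parentals, only the b allele has switched, so b is the middle locus and the order is m – b – vi.
m–b: (132 + 7)/685 = 0.2029; b–vi: (77 + 7)/685 = 0.1226.
Expected DCO frequency = 0.2029 × 0.1226 ≈ 0.02488; observed = 7/685 ≈ 0.01022.
Coefficient of coincidence = 0.01022/0.02488 ≈ 0.41; interference = 1 − 0.41 = 0.59.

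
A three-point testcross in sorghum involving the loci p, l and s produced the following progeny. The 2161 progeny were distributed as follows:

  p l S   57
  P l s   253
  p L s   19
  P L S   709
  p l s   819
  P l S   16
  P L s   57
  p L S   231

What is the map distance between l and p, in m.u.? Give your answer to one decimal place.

24.0 m.u.

The two most frequent reciprocal classes, p l s and P L S, are the parental types, so the F1 was p l s / P L S.
The two rarest classes, p L s and P l S, are the double crossovers. Comparing them with the parentals, only the l allele has switched, so l is the middle locus and the order is p – l – s.
Crossovers in the p–l interval produce the single-crossover classes P l s and p L S (253 + 231 = 484) plus the double crossovers (35).
RF(p–l) = (484 + 35) / 2161 = 519/2161 = 0.2402 → 24.0 m.u.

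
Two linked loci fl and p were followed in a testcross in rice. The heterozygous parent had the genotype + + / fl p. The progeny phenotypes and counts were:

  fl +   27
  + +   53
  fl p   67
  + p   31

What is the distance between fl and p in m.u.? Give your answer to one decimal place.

32.6 m.u.

The recombinant classes are + p and fl +: 31 + 27 = 58.
Recombination frequency = 58/178 = 0.3258 ≈ 32.6%, i.e. 32.6 m.u.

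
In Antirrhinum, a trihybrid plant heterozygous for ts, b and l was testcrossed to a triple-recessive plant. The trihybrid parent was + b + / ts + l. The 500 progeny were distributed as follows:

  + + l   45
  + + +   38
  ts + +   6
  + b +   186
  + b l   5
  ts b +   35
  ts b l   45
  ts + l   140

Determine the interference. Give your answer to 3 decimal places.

The two rarest classes, + b l and ts + +, are the double crossovers. Comparing them with the parentals, only the l allele has switched, so l is the middle locus and the order is ts – l – b.
ts–l: (80 + 11)/500 = 0.1820; l–b: (83 + 11)/500 = 0.1880.
Expected DCO frequency = 0.1820 × 0.1880 ≈ 0.03422; observed = 11/500 ≈ 0.02200.
Coefficient of coincidence = 0.02200/0.03422 ≈ 0.643; interference = 1 − 0.643 = 0.357.

0.357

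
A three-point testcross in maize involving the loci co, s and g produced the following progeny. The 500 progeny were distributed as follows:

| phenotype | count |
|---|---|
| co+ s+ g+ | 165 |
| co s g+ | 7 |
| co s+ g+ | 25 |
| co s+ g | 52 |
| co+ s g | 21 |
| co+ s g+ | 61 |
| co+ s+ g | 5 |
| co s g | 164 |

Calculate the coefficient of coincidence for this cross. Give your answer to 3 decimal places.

The two most frequent reciprocal classes, co+ s+ g+ and co s g, are the parental types, so the F1 was co+ s+ g+ / co s g.
The two rarest classes, co+ s+ g and co s g+, are the double crossovers. Comparing them with the parentals, only the g allele has switched, so g is the middle locus and the order is s – g – co.
s–g: (113 + 12)/500 = 0.2500; g–co: (46 + 12)/500 = 0.1160.
Expected DCO frequency = 0.2500 × 0.1160 ≈ 0.02900; observed = 12/500 ≈ 0.02400.
Coefficient of coincidence = 0.02400/0.02900 ≈ 0.828.

0.828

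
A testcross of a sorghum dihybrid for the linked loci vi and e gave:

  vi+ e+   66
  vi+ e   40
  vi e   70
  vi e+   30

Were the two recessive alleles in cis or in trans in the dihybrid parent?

The two most frequent classes are vi+ e+ (66) and vi e (70); these are the parental (non-recombinant) types.
So the F1 carried vi+ e+ on one chromosome and vi e on the other — the recessive alleles are on the same chromosome (cis / coupling).

cis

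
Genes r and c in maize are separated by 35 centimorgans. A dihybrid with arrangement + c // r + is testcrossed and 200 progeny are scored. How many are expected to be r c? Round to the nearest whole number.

A map distance of 35 centimorgans corresponds to a recombination frequency of 0.350.
The F1 is + c / r +, so r c is a recombinant gamete class with expected frequency r/2 = 0.350/2 = 0.1750.
Expected number = 0.1750 × 200 = 35.00 ≈ 35.

35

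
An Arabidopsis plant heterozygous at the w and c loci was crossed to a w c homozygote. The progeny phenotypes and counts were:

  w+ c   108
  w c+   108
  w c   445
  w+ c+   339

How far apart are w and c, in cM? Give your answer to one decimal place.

The two most frequent classes, w+ c+ (339) and w c (445), are the parental types, so the F1 was w+ c+ / w c.
The recombinant classes are w+ c and w c+: 108 + 108 = 216.
Recombination frequency = 216/1000 = 0.2160 ≈ 21.6%, i.e. 21.6 cM.

21.6 cM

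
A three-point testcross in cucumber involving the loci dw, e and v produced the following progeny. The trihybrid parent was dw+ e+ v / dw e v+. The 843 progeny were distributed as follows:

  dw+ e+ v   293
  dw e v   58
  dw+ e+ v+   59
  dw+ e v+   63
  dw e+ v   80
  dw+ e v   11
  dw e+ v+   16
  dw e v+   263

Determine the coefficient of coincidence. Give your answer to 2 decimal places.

0.93

The two rarest classes, dw+ e v and dw e+ v+, are the double crossovers. Comparing them with the parentals, only the e allele has switched, so e is the middle locus and the order is v – e – dw.
v–e: (117 + 27)/843 = 0.1708; e–dw: (143 + 27)/843 = 0.2017.
Expected DCO frequency = 0.1708 × 0.2017 ≈ 0.03445; observed = 27/843 ≈ 0.03203.
Coefficient of coincidence = 0.03203/0.03445 ≈ 0.93.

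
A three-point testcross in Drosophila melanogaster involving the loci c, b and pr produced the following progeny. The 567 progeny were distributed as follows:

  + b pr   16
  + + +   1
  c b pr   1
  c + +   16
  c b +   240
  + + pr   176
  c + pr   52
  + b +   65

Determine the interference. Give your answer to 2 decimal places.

0.72

The two most frequent reciprocal classes, c b + and + + pr, are the parental types, so the F1 was c b + / + + pr.
The two rarest classes, c b pr and + + +, are the double crossovers. Comparing them with the parentals, only the pr allele has switched, so pr is the middle locus and the order is c – pr – b.
c–pr: (117 + 2)/567 = 0.2099; pr–b: (32 + 2)/567 = 0.0600.
Expected DCO frequency = 0.2099 × 0.0600 ≈ 0.01259; observed = 2/567 ≈ 0.00353.
Coefficient of coincidence = 0.00353/0.01259 ≈ 0.28; interference = 1 − 0.28 = 0.72.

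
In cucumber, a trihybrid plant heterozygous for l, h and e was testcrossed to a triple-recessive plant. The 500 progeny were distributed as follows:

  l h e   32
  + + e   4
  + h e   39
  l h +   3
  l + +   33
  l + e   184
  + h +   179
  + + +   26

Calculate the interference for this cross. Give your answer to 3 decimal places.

0.318

The two most frequent reciprocal classes, l + e and + h +, are the parental types, so the F1 was l + e / + h +.
The two rarest classes, + + e and l h +, are the double crossovers. Comparing them with the parentals, only the l allele has switched, so l is the middle locus and the order is e – l – h.
e–l: (72 + 7)/500 = 0.1580; l–h: (58 + 7)/500 = 0.1300.
Expected DCO frequency = 0.1580 × 0.1300 ≈ 0.02054; observed = 7/500 ≈ 0.01400.
Coefficient of coincidence = 0.01400/0.02054 ≈ 0.682; interference = 1 − 0.682 = 0.318.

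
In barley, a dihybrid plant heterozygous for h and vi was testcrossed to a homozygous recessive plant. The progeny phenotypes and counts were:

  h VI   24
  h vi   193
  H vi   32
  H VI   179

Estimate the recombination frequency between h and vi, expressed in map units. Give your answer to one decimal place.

The two most frequent classes, H VI (179) and h vi (193), are the parental types, so the F1 was H VI / h vi.
The recombinant classes are H vi and h VI: 32 + 24 = 56.
Recombination frequency = 56/428 = 0.1308 ≈ 13.1%, i.e. 13.1 map units.

13.1 map units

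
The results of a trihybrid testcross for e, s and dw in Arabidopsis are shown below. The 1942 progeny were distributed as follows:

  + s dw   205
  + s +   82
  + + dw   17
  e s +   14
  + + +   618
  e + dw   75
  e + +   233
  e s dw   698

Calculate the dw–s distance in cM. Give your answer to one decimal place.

The two most frequent reciprocal classes, e s dw and + + +, are the parental types, so the F1 was e s dw / + + +.
The two rarest classes, e s + and + + dw, are the double crossovers. Comparing them with the parentals, only the dw allele has switched, so dw is the middle locus and the order is s – dw – e.
Crossovers in the s–dw interval produce the single-crossover classes e + dw and + s + (75 + 82 = 157) plus the double crossovers (31).
RF(s–dw) = (157 + 31) / 1942 = 188/1942 = 0.0968 → 9.7 cM.

9.7 cM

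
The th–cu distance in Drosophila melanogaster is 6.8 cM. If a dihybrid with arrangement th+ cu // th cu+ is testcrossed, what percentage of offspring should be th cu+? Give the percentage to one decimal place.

A map distance of 6.8 cM corresponds to a recombination frequency of 0.068.
The F1 is th+ cu / th cu+, so th cu+ is a parental gamete class with expected frequency (1 − r)/2 = 0.932/2 = 0.4660.
That is 0.4660 = 46.6% of the progeny.

46.6%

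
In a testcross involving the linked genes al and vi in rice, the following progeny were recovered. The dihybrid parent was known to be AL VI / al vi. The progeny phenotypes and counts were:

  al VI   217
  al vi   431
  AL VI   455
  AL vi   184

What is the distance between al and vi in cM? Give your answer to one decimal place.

The recombinant classes are AL vi and al VI: 184 + 217 = 401.
Recombination frequency = 401/1287 = 0.3116 ≈ 31.2%, i.e. 31.2 cM.

31.2 cM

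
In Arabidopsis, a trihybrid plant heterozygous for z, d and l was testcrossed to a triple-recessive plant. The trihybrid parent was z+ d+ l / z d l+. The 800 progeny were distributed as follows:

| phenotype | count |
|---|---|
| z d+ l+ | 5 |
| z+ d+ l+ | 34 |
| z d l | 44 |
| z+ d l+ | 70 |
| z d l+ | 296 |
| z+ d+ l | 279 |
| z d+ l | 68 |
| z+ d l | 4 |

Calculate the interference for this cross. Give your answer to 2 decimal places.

0.44

The two rarest classes, z+ d l and z d+ l+, are the double crossovers. Comparing them with the parentals, only the d allele has switched, so d is the middle locus and the order is z – d – l.
z–d: (138 + 9)/800 = 0.1837; d–l: (78 + 9)/800 = 0.1087.
Expected DCO frequency = 0.1837 × 0.1087 ≈ 0.01997; observed = 9/800 ≈ 0.01125.
Coefficient of coincidence = 0.01125/0.01997 ≈ 0.56; interference = 1 − 0.56 = 0.44.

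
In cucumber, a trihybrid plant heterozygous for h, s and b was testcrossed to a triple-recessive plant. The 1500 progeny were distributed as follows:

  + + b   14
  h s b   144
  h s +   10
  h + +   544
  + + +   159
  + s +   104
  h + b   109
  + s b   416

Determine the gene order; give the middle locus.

The two most frequent reciprocal classes, h + + and + s b, are the parental types, so the F1 was h + + / + s b.
The two rarest classes, h s + and + + b, are the double crossovers. Comparing them with the parentals, only the s allele has switched, so s is the middle locus and the order is h – s – b.

s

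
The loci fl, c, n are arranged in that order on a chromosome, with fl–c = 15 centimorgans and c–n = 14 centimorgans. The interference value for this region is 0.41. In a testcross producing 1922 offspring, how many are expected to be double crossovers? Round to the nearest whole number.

Map distances give recombination frequencies of 0.150 and 0.140 for the two intervals.
With interference 0.41 (so coincidence = 0.59), expected double-crossover frequency = 0.150 × 0.140 × 0.59 = 0.01239.
Expected number = 0.01239 × 1922 = 23.81 ≈ 24.

24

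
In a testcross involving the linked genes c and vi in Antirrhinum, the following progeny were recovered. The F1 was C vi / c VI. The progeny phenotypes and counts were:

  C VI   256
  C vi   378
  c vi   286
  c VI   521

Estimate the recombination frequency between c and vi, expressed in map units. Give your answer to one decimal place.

37.6 map units

The recombinant classes are C VI and c vi: 256 + 286 = 542.
Recombination frequency = 542/1441 = 0.3761 ≈ 37.6%, i.e. 37.6 map units.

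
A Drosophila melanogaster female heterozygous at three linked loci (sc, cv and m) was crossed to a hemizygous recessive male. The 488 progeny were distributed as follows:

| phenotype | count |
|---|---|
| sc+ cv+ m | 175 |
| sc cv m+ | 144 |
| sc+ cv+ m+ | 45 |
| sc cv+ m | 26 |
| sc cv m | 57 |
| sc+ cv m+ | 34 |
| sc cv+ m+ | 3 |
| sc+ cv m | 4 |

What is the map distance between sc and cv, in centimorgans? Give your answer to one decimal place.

The two most frequent reciprocal classes, sc+ cv+ m and sc cv m+, are the parental types, so the F1 was sc+ cv+ m / sc cv m+.
The two rarest classes, sc+ cv m and sc cv+ m+, are the double crossovers. Comparing them with the parentals, only the cv allele has switched, so cv is the middle locus and the order is sc – cv – m.
Crossovers in the sc–cv interval produce the single-crossover classes sc cv+ m and sc+ cv m+ (26 + 34 = 60) plus the double crossovers (7).
RF(sc–cv) = (60 + 7) / 488 = 67/488 = 0.1373 → 13.7 centimorgans.

13.7 centimorgans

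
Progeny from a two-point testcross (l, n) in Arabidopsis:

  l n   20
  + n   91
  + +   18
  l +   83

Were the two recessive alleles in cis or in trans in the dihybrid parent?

The two most frequent classes are + n (91) and l + (83); these are the parental (non-recombinant) types.
So the F1 carried + n on one chromosome and l + on the other — the recessive alleles are on opposite chromosomes (trans / repulsion).

trans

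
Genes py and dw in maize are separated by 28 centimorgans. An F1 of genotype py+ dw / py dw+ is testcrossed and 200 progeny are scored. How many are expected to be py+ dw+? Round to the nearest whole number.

28

A map distance of 28 centimorgans corresponds to a recombination frequency of 0.280.
The F1 is py+ dw / py dw+, so py+ dw+ is a recombinant gamete class with expected frequency r/2 = 0.280/2 = 0.1400.
Expected number = 0.1400 × 200 = 28.00 ≈ 28.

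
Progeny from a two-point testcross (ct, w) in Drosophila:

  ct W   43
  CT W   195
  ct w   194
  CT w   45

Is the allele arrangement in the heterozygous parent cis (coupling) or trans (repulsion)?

The two most frequent classes are CT W (195) and ct w (194); these are the parental (non-recombinant) types.
So the F1 carried CT W on one chromosome and ct w on the other — the recessive alleles are on the same chromosome (cis / coupling).

cis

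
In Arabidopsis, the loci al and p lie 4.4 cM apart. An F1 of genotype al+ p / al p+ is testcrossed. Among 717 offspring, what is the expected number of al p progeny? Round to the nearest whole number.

16

A map distance of 4.4 cM corresponds to a recombination frequency of 0.044.
The F1 is al+ p / al p+, so al p is a recombinant gamete class with expected frequency r/2 = 0.044/2 = 0.0220.
Expected number = 0.0220 × 717 = 15.77 ≈ 16.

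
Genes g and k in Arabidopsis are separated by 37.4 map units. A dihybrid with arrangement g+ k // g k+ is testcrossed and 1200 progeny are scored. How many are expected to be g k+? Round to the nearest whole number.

A map distance of 37.4 map units corresponds to a recombination frequency of 0.374.
The F1 is g+ k / g k+, so g k+ is a parental gamete class with expected frequency (1 − r)/2 = 0.626/2 = 0.3130.
Expected number = 0.3130 × 1200 = 375.60 ≈ 376.

376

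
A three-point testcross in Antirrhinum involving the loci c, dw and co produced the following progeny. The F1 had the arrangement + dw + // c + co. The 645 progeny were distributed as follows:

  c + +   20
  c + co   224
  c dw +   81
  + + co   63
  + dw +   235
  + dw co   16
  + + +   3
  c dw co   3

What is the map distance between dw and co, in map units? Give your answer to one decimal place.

The two rarest classes, + + + and c dw co, are the double crossovers. Comparing them with the parentals, only the dw allele has switched, so dw is the middle locus and the order is co – dw – c.
Crossovers in the co–dw interval produce the single-crossover classes + dw co and c + + (16 + 20 = 36) plus the double crossovers (6).
RF(co–dw) = (36 + 6) / 645 = 42/645 = 0.0651 → 6.5 map units.

6.5 map units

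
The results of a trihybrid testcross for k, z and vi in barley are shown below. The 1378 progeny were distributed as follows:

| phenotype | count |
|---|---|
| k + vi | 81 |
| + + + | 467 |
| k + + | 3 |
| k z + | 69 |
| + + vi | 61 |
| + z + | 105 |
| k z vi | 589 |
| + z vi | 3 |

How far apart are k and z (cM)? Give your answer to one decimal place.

The two most frequent reciprocal classes, + + + and k z vi, are the parental types, so the F1 was + + + / k z vi.
The two rarest classes, k + + and + z vi, are the double crossovers. Comparing them with the parentals, only the k allele has switched, so k is the middle locus and the order is vi – k – z.
Crossovers in the k–z interval produce the single-crossover classes + z + and k + vi (105 + 81 = 186) plus the double crossovers (6).
RF(k–z) = (186 + 6) / 1378 = 192/1378 = 0.1393 → 13.9 cM.

13.9 cM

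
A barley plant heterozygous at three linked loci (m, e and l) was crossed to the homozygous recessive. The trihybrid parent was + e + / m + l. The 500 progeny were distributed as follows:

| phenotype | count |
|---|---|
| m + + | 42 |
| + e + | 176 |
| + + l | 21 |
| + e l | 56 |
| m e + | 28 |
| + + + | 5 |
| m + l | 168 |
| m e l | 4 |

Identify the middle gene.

e

The two rarest classes, + + + and m e l, are the double crossovers. Comparing them with the parentals, only the e allele has switched, so e is the middle locus and the order is m – e – l.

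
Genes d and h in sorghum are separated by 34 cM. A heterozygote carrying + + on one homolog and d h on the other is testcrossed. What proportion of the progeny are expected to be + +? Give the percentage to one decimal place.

33.0%

A map distance of 34 cM corresponds to a recombination frequency of 0.340.
The F1 is + + / d h, so + + is a parental gamete class with expected frequency (1 − r)/2 = 0.660/2 = 0.3300.
That is 0.3300 = 33.0% of the progeny.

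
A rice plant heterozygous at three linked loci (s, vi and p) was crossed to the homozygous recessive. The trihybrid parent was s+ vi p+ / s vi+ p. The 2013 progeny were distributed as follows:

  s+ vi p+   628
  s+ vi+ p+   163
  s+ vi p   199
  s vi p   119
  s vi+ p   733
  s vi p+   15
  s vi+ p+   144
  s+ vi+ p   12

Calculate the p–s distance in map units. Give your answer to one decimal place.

18.4 map units

The two rarest classes, s vi p+ and s+ vi+ p, are the double crossovers. Comparing them with the parentals, only the s allele has switched, so s is the middle locus and the order is p – s – vi.
Crossovers in the p–s interval produce the single-crossover classes s+ vi p and s vi+ p+ (199 + 144 = 343) plus the double crossovers (27).
RF(p–s) = (343 + 27) / 2013 = 370/2013 = 0.1838 → 18.4 map units.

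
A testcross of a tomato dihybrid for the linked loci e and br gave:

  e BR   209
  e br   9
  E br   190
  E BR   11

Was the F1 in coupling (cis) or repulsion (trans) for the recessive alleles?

trans

The two most frequent classes are E br (190) and e BR (209); these are the parental (non-recombinant) types.
So the F1 carried E br on one chromosome and e BR on the other — the recessive alleles are on opposite chromosomes (trans / repulsion).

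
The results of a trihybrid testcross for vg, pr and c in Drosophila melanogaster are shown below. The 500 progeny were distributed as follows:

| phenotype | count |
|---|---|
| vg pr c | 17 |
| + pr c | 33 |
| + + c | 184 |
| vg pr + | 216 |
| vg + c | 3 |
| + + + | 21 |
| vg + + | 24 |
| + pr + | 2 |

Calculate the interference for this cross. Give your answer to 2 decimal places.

0.06

The two most frequent reciprocal classes, + + c and vg pr +, are the parental types, so the F1 was + + c / vg pr +.
The two rarest classes, vg + c and + pr +, are the double crossovers. Comparing them with the parentals, only the vg allele has switched, so vg is the middle locus and the order is pr – vg – c.
pr–vg: (57 + 5)/500 = 0.1240; vg–c: (38 + 5)/500 = 0.0860.
Expected DCO frequency = 0.1240 × 0.0860 ≈ 0.01066; observed = 5/500 ≈ 0.01000.
Coefficient of coincidence = 0.01000/0.01066 ≈ 0.94; interference = 1 − 0.94 = 0.06.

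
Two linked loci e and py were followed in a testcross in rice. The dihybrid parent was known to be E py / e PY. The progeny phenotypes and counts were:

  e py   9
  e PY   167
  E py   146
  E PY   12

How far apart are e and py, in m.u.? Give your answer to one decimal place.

The recombinant classes are E PY and e py: 12 + 9 = 21.
Recombination frequency = 21/334 = 0.0629 ≈ 6.3%, i.e. 6.3 m.u.

6.3 m.u.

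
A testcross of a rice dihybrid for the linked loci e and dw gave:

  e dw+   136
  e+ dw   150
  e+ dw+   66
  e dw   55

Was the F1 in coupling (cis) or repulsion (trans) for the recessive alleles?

The two most frequent classes are e+ dw (150) and e dw+ (136); these are the parental (non-recombinant) types.
So the F1 carried e+ dw on one chromosome and e dw+ on the other — the recessive alleles are on opposite chromosomes (trans / repulsion).

trans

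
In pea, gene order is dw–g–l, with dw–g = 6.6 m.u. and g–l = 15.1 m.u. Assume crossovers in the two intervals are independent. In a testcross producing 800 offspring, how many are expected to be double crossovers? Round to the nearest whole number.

8

Map distances give recombination frequencies of 0.066 and 0.151 for the two intervals.
With no interference, expected double-crossover frequency = 0.066 × 0.151 = 0.00997.
Expected number = 0.00997 × 800 = 7.97 ≈ 8.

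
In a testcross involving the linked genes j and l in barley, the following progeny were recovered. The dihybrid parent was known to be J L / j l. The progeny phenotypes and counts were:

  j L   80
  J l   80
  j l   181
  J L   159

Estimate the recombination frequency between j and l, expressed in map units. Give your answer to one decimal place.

The recombinant classes are J l and j L: 80 + 80 = 160.
Recombination frequency = 160/500 = 0.3200 ≈ 32.0%, i.e. 32.0 map units.

32.0 map units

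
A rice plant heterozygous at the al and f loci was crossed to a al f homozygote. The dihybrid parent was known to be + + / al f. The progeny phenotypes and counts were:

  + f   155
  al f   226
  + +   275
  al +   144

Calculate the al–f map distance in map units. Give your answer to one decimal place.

The recombinant classes are + f and al +: 155 + 144 = 299.
Recombination frequency = 299/800 = 0.3738 ≈ 37.4%, i.e. 37.4 map units.

37.4 map units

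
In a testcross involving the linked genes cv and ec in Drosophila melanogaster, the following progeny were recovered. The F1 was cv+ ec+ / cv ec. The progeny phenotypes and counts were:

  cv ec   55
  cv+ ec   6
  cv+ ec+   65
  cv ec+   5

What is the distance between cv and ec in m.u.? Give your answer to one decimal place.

The recombinant classes are cv+ ec and cv ec+: 6 + 5 = 11.
Recombination frequency = 11/131 = 0.0840 ≈ 8.4%, i.e. 8.4 m.u.

8.4 m.u.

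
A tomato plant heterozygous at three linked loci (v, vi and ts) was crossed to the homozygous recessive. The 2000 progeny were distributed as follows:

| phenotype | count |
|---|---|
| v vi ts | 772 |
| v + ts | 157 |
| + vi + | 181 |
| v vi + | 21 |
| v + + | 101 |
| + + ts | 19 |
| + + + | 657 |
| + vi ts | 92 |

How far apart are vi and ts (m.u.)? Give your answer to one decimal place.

18.9 m.u.

The two most frequent reciprocal classes, v vi ts and + + +, are the parental types, so the F1 was v vi ts / + + +.
The two rarest classes, v vi + and + + ts, are the double crossovers. Comparing them with the parentals, only the ts allele has switched, so ts is the middle locus and the order is vi – ts – v.
Crossovers in the vi–ts interval produce the single-crossover classes v + ts and + vi + (157 + 181 = 338) plus the double crossovers (40).
RF(vi–ts) = (338 + 40) / 2000 = 378/2000 = 0.1890 → 18.9 m.u.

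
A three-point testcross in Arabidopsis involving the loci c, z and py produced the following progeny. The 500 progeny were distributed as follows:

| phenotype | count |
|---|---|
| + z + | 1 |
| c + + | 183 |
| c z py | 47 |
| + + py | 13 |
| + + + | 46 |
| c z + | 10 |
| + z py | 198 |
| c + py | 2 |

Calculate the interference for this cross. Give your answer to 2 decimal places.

The two most frequent reciprocal classes, c + + and + z py, are the parental types, so the F1 was c + + / + z py.
The two rarest classes, c + py and + z +, are the double crossovers. Comparing them with the parentals, only the py allele has switched, so py is the middle locus and the order is z – py – c.
z–py: (23 + 3)/500 = 0.0520; py–c: (93 + 3)/500 = 0.1920.
Expected DCO frequency = 0.0520 × 0.1920 ≈ 0.00998; observed = 3/500 ≈ 0.00600.
Coefficient of coincidence = 0.00600/0.00998 ≈ 0.60; interference = 1 − 0.60 = 0.40.

0.40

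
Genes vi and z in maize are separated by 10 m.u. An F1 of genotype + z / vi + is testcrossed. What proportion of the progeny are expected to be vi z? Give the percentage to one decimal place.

A map distance of 10 m.u. corresponds to a recombination frequency of 0.100.
The F1 is + z / vi +, so vi z is a recombinant gamete class with expected frequency r/2 = 0.100/2 = 0.0500.
That is 0.0500 = 5.0% of the progeny.

5.0%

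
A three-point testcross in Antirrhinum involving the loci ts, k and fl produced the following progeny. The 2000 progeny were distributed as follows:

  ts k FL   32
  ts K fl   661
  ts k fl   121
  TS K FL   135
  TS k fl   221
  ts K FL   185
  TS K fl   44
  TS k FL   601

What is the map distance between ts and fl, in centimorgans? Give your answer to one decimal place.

24.1 centimorgans

The two most frequent reciprocal classes, TS k FL and ts K fl, are the parental types, so the F1 was TS k FL / ts K fl.
The two rarest classes, ts k FL and TS K fl, are the double crossovers. Comparing them with the parentals, only the ts allele has switched, so ts is the middle locus and the order is k – ts – fl.
Crossovers in the ts–fl interval produce the single-crossover classes TS k fl and ts K FL (221 + 185 = 406) plus the double crossovers (76).
RF(ts–fl) = (406 + 76) / 2000 = 482/2000 = 0.2410 → 24.1 centimorgans.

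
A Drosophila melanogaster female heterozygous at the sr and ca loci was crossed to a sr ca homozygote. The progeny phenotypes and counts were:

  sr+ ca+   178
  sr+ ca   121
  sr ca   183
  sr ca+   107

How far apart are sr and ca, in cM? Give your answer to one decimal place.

38.7 cM

The two most frequent classes, sr+ ca+ (178) and sr ca (183), are the parental types, so the F1 was sr+ ca+ / sr ca.
The recombinant classes are sr+ ca and sr ca+: 121 + 107 = 228.
Recombination frequency = 228/589 = 0.3871 ≈ 38.7%, i.e. 38.7 cM.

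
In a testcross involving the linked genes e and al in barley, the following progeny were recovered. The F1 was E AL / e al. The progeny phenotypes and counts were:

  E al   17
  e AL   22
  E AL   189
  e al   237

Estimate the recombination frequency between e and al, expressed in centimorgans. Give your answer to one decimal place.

The recombinant classes are E al and e AL: 17 + 22 = 39.
Recombination frequency = 39/465 = 0.0839 ≈ 8.4%, i.e. 8.4 centimorgans.

8.4 centimorgans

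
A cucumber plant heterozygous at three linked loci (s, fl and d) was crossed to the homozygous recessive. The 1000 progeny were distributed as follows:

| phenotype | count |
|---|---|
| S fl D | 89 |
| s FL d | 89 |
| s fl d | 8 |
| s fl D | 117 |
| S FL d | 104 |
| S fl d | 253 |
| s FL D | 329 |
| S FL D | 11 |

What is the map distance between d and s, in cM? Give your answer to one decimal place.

19.7 cM

The two most frequent reciprocal classes, S fl d and s FL D, are the parental types, so the F1 was S fl d / s FL D.
The two rarest classes, s fl d and S FL D, are the double crossovers. Comparing them with the parentals, only the s allele has switched, so s is the middle locus and the order is fl – s – d.
Crossovers in the s–d interval produce the single-crossover classes S fl D and s FL d (89 + 89 = 178) plus the double crossovers (19).
RF(s–d) = (178 + 19) / 1000 = 197/1000 = 0.1970 → 19.7 cM.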